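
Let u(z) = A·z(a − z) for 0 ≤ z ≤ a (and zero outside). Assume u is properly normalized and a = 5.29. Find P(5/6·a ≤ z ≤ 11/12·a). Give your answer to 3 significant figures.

P ≈ 0.0304

The probability is P = ∫ |u|² dz over [5/6·a, 11/12·a].
With A² fixed by ∫|u|² = 1, i.e. A² = (a^5/30)^(−1), substitute and integrate.
In terms of t = z/a (A² and the length scale cancel between numerator and denominator), P = [∫_{5/6}^{11/12} t^2·(1 - t)^2 dt] / [∫_{0}^{1} t^2·(1 - t)^2 dt].
Using ∫ t^2·(1 - t)^2 dt = t^3·(6·t^2 - 15·t + 10)/30, the numerator is ≈ 0.0010135 and the denominator is 1/30.
The result is P = 0.03041.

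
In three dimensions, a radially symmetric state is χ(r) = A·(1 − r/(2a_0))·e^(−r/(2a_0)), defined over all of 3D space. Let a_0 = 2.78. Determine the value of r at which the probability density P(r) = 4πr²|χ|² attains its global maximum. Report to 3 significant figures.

The maximum of P(r) = 4πr²|χ|² occurs where its derivative vanishes.
This gives r = a_0·(√(5) + 3).
With a_0 = 2.78, the most probable radial distance is 14.56.

r ≈ 14.6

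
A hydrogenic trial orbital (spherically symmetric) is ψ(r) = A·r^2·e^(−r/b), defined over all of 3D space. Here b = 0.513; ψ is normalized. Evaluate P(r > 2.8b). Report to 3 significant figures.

With dV = 4πr²dr, the probability is ∫|ψ|² dV over r > 2.8b.
The full normalization integral is A²·[45·π·b^7/2] = 1, fixing A².
Substituting u = r/b, A², 4π and the length scale all cancel in the ratio: P = ∫_{2.8}^{∞} u^6·e^(-2·u) du / ∫_{0}^{∞} u^6·e^(-2·u) du.
Using ∫ u^6·e^(-2·u) du = -(4·u^6 + 12·u^5 + 30·u^4 + 60·u^3 + 90·u^2 + 90·u + 45)·e^(-2·u)/8, the numerator is ≈ 3.7702 and the denominator is 45/8.
This evaluates to P = 0.6703.

P ≈ 0.670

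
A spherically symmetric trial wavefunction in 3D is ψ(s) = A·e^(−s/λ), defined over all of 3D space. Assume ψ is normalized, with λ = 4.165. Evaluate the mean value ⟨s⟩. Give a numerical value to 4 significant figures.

⟨s⟩ = ∫ s |ψ|² 4πs² ds over the full domain.
With ∫₀^∞ s^3 e^(−αs) ds = 3!/α^4, evaluating both integrals, ⟨s⟩ = 3·λ/2.
With λ = 4.165, ⟨s⟩ = 6.2475.

⟨s⟩ ≈ 6.248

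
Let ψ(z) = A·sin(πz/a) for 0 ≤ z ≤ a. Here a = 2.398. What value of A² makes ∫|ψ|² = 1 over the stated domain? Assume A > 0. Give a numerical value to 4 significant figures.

We need A² ∫|f|² dz = 1, taking the integral from 0 to a.
With ∫₀^a sin²(nπz/a) dz = a/2, the integral (without the A² prefactor) comes out to a/2.
Setting this equal to 1 gives A² = 1/(a/2).
Plugging in a = 2.398 yields A = 0.91325.

A^2 ≈ 0.8340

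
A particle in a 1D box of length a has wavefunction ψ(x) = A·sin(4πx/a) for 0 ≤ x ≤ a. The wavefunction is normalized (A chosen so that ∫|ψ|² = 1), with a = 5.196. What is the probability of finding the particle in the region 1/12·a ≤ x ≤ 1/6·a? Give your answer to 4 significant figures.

P = ∫_{1/12·a}^{1/6·a} |ψ(x)|² dx.
Since A² = 1/(a/2), this is the region integral divided by the full normalization integral.
Substituting u = x/a, A² and the length scale cancel in the ratio: P = ∫_{1/12}^{1/6} sin(4·π·u)^2 du / ∫_{0}^{1} sin(4·π·u)^2 du.
Using ∫ sin(4·π·u)^2 du = u/2 - sin(4·π·u)·cos(4·π·u)/(8·π), the numerator is √(3)/(16·π) + 1/24 and the denominator is 1/2.
This works out to P = (√(3)/8 + π/12)/π.

P ≈ 0.1522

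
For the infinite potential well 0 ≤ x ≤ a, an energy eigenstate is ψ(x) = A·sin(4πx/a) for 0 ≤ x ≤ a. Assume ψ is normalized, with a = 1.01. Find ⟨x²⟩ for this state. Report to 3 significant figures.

By definition ⟨x²⟩ = ∫ x^2 |ψ(x)|² dx.
Since the A² factors cancel between numerator and denominator, ⟨x²⟩ = -a^2/(32·π^2) + a^2/3.
Putting a = 1.01 gives 0.3368.

⟨x^2⟩ ≈ 0.337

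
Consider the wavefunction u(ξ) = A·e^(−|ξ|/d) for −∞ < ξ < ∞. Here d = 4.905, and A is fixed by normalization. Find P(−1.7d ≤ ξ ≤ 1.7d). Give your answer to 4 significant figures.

P ≈ 0.9666

P = ∫_{−1.7d}^{1.7d} |u(ξ)|² dξ.
The normalization integral ∫|u|²dξ over the whole domain equals d·A², and A² cancels in the ratio.
By symmetry take twice the ξ ≥ 0 contribution in numerator and denominator; the 2's cancel. Substituting t = ξ/d, A² and the length scale cancel in the ratio: P = ∫_{0}^{1.7} e^(-2·t) dt / ∫_{0}^{∞} e^(-2·t) dt.
With ∫ e^(-2·t) dt = -e^(-2·t)/2 + C, the region integral is 1/2 - e^(-17/5)/2 and the full one is 1/2.
The result is P = 0.96663.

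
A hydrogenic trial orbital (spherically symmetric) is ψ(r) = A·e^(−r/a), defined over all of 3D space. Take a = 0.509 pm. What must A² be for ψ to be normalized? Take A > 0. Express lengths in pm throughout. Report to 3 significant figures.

We need A² ∫|f|² 4πr² dr = 1, taking the integral from 0 to ∞.
Using ∫₀^∞ rⁿ e^(−αr) dr = n!/αⁿ⁺¹, the integral (without the A² prefactor) comes out to π·a^3.
Hence A² = 1/[π·a^3].
Substituting a = 0.509 gives A² = 2.414, so A = 1.554.

A^2 ≈ 2.41 pm^(-3)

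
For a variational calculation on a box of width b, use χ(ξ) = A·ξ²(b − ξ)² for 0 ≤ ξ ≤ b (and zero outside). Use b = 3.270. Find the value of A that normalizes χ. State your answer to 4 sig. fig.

A ≈ 0.1214

The normalization condition is ∫|χ|² dξ = 1 from 0 to b.
The integral (without the A² prefactor) comes out to b^9/630.
Hence A² = 1/[b^9/630].
With b = 3.270: A² = 0.014737 and A = 0.12140.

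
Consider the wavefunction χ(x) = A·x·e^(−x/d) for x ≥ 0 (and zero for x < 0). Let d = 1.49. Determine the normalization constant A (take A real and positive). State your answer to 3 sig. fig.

A ≈ 1.10

We need A² ∫|f|² dx = 1, taking the integral from 0 to ∞.
With ∫₀^∞ x^2 e^(−αx) dx = 2!/α^3, the integral (without the A² prefactor) comes out to d^3/4.
Setting this equal to 1 gives A² = 1/(d^3/4).
With d = 1.49: A² = 1.209 and A = 1.100.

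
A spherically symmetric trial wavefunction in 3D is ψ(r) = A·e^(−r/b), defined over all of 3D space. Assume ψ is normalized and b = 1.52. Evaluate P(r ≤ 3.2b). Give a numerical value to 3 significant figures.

P = ∫ |ψ|² 4πr² dr over r ≤ 3.2b.
Normalization gives A² = 1/(π·b^3).
Let u = r/b; then A², 4π and the length scale all cancel, so P = ∫_{0}^{3.2} u^2·e^(-2·u) du ÷ ∫_{0}^{∞} u^2·e^(-2·u) du.
With ∫ u^2·e^(-2·u) du = -(2·u^2 + 2·u + 1)·e^(-2·u)/4 + C, the region integral is 1/4 - 697·e^(-32/5)/100 and the full one is 1/4.
This evaluates to P = 0.9537.

P ≈ 0.954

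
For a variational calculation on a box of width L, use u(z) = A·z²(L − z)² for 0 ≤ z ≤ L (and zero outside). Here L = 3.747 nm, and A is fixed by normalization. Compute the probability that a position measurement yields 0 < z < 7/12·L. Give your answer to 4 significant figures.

|u|² is the probability density, so P = ∫_{0}^{7/12·L} |u|² dz.
The normalization integral ∫|u|²dz over the whole domain equals L^9/630·A², and A² cancels in the ratio.
In terms of t = z/L (A² and the length scale cancel between numerator and denominator), P = [∫_{0}^{7/12} t^4·(1 - t)^4 dt] / [∫_{0}^{1} t^4·(1 - t)^4 dt].
Using ∫ t^4·(1 - t)^4 dt = t^5·(70·t^4 - 315·t^3 + 540·t^2 - 420·t + 126)/630, the numerator is ≈ 0.00110741 and the denominator is 1/630.
Taking the ratio, P = 0.69767.

P ≈ 0.6977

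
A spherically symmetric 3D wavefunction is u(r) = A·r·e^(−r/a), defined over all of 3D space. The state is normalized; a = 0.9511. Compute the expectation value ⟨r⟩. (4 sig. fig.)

⟨r⟩ ≈ 2.378

The expectation value is the |u|²-weighted average of r: ∫ r|u|² 4πr² dr.
Recall ∫₀^∞ r^m e^(−r/β) dr = m!·β^(m+1), the ratio of the moment integral to the normalization integral gives ⟨r⟩ = 5·a/2.
With a = 0.9511, ⟨r⟩ = 2.3778.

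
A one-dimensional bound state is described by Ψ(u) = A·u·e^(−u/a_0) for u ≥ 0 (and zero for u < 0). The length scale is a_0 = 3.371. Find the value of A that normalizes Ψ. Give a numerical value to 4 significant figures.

We need A² ∫|f|² du = 1, taking the integral from 0 to ∞.
Recall ∫₀^∞ u^m e^(−u/β) du = m!·β^(m+1), with Ψ = A·u·e^(−u/a_0), the integral evaluates to A²·[a_0^3/4].
So A² = (a_0^3/4)^(−1).
With a_0 = 3.371: A² = 0.10442 and A = 0.32314.

A ≈ 0.3231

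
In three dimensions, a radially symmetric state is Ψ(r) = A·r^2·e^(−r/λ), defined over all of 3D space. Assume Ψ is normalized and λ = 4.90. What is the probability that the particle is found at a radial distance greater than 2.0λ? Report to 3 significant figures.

P ≈ 0.889

P = ∫ |Ψ|² 4πr² dr over r > 2.0λ.
A² is fixed by ∫₀^∞ 4πr²|Ψ|² dr = 1, i.e. A² = (45·π·λ^7/2)^(−1).
Substituting u = r/λ, A², 4π and the length scale all cancel in the ratio: P = ∫_{2.0}^{∞} u^6·e^(-2·u) du / ∫_{0}^{∞} u^6·e^(-2·u) du.
With ∫ u^6·e^(-2·u) du = -(4·u^6 + 12·u^5 + 30·u^4 + 60·u^3 + 90·u^2 + 90·u + 45)·e^(-2·u)/8 + C, the region integral is 2185·e^(-4)/8 and the full one is 45/8.
The region integral divided by the full integral gives P = 0.8893.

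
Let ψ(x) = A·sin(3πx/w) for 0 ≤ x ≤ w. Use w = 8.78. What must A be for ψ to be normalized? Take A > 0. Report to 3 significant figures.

Normalization requires ∫|ψ|² dx = 1, integrated from 0 to w.
With ψ = A·sin(3πx/w), the integral evaluates to A²·[w/2].
Setting this equal to 1 gives A² = 1/(w/2).
With w = 8.78: A² = 0.2278 and A = 0.4773.

A ≈ 0.477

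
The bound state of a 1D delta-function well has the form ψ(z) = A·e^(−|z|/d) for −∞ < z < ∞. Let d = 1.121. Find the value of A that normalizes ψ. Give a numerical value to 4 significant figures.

A ≈ 0.9445

We need A² ∫|f|² dz = 1, taking the integral from −∞ to ∞.
With ∫₀^∞ z^0 e^(−αz) dz = 0!/α^1, carrying out the integral gives A² · d.
So A² = (d)^(−1).
Substituting d = 1.121 gives A² = 0.89206, so A = 0.94449.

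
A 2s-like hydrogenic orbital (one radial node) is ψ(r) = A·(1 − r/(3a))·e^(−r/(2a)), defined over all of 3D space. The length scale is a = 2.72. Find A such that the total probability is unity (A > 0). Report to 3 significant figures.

A ≈ 0.0770

Normalization requires ∫|ψ|² 4πr² dr = 1, integrated from 0 to ∞.
In 3D with spherical symmetry the volume element is 4πr² dr.
Using ∫₀^∞ rⁿ e^(−αr) dr = n!/αⁿ⁺¹, the integral (without the A² prefactor) comes out to 8·π·a^3/3.
Setting this equal to 1 gives A² = 1/(8·π·a^3/3).
With a = 2.72: A² = 0.005932 and A = 0.07702.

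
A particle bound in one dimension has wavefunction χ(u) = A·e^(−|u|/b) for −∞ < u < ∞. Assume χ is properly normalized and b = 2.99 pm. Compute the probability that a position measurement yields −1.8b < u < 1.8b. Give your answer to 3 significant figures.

P ≈ 0.973

P = ∫_{−1.8b}^{1.8b} |χ(u)|² du.
With A² fixed by ∫|χ|² = 1, i.e. A² = (b)^(−1), substitute and integrate.
By symmetry take twice the u ≥ 0 contribution in numerator and denominator; the 2's cancel. In terms of t = u/b (A² and the length scale cancel between numerator and denominator), P = [∫_{0}^{1.8} e^(-2·t) dt] / [∫_{0}^{∞} e^(-2·t) dt].
An antiderivative of e^(-2·t) is -e^(-2·t)/2; evaluating from 0 to 1.8 gives 1/2 - e^(-18/5)/2, while the full integral is 1/2.
The result is P = 0.9727.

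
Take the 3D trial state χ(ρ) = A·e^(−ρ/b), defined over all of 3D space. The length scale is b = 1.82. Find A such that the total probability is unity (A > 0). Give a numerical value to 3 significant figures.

We need A² ∫|f|² 4πρ² dρ = 1, taking the integral from 0 to ∞.
Using ∫₀^∞ ρⁿ e^(−αρ) dρ = n!/αⁿ⁺¹, carrying out the integral gives A² · π·b^3.
So A² = (π·b^3)^(−1).
Substituting b = 1.82 gives A² = 0.05280, so A = 0.2298.

A ≈ 0.230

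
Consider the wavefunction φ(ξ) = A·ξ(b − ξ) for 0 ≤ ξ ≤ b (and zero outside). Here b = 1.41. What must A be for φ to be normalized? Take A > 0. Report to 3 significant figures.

A ≈ 2.32

Normalization requires ∫|φ|² dξ = 1, integrated from 0 to b.
With φ = A·ξ(b − ξ), the integral evaluates to A²·[b^5/30].
Setting this equal to 1 gives A² = 1/(b^5/30).
Plugging in b = 1.41 yields A = 2.320.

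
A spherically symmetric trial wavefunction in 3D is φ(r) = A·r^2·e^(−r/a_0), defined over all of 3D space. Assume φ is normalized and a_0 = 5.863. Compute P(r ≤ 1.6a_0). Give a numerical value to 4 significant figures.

With dV = 4πr²dr, the probability is ∫|φ|² dV over r ≤ 1.6a_0.
The full normalization integral is A²·[45·π·a_0^7/2] = 1, fixing A².
In terms of u = r/a_0 (A², 4π and the length scale all cancel between numerator and denominator), P = [∫_{0}^{1.6} u^6·e^(-2·u) du] / [∫_{0}^{∞} u^6·e^(-2·u) du].
An antiderivative of u^6·e^(-2·u) is -(4·u^6 + 12·u^5 + 30·u^4 + 60·u^3 + 90·u^2 + 90·u + 45)·e^(-2·u)/8; evaluating from 0 to 1.6 gives ≈ 0.250982, while the full integral is 45/8.
This evaluates to P = 0.044619.

P ≈ 0.04462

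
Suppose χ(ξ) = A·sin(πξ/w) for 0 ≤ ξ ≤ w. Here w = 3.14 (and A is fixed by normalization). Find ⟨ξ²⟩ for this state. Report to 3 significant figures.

⟨ξ^2⟩ ≈ 2.79

By definition ⟨ξ²⟩ = ∫ ξ^2 |χ(ξ)|² dξ.
The ratio of the moment integral to the normalization integral gives ⟨ξ²⟩ = -w^2/(2·π^2) + w^2/3.
With w = 3.14, ⟨ξ^2⟩ = 2.787.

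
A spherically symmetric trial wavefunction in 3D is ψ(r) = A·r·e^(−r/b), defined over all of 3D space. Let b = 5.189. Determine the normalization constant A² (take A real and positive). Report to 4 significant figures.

We need A² ∫|f|² 4πr² dr = 1, taking the integral from 0 to ∞.
The angular integral contributes 4π, leaving ∫₀^∞ r²|ψ|² dr.
With ψ = A·r·e^(−r/b), the integral evaluates to A²·[3·π·b^5].
Setting this equal to 1 gives A² = 1/(3·π·b^5).
Plugging in b = 5.189 yields A = 0.0053107.

A^2 ≈ 0.00002820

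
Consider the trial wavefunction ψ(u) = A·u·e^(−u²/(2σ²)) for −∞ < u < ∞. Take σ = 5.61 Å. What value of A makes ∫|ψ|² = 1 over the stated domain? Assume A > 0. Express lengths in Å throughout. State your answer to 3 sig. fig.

A ≈ 0.0799 Å^(-3/2)

Normalization requires ∫|ψ|² du = 1, integrated from −∞ to ∞.
∫|ψ|² du = A²·(√(π)·σ^3/2).
So A² = (√(π)·σ^3/2)^(−1).
Substituting σ = 5.61 gives A² = 0.006391, so A = 0.07994.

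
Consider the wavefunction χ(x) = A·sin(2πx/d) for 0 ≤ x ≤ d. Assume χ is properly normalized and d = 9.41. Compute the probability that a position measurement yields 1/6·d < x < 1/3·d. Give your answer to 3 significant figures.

P ≈ 0.304

|χ|² is the probability density, so P = ∫_{1/6·d}^{1/3·d} |χ|² dx.
The normalization integral ∫|χ|²dx over the whole domain equals d/2·A², and A² cancels in the ratio.
Let u = x/d; then A² and the length scale cancel, so P = ∫_{1/6}^{1/3} sin(2·π·u)^2 du ÷ ∫_{0}^{1} sin(2·π·u)^2 du.
Using ∫ sin(2·π·u)^2 du = u/2 - sin(4·π·u)/(8·π), the numerator is √(3)/(8·π) + 1/12 and the denominator is 1/2.
This works out to P = (√(3)/4 + π/6)/π.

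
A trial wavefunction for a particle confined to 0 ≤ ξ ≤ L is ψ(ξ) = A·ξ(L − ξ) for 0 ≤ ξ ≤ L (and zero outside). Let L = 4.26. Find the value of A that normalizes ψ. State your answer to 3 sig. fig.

A ≈ 0.146

We need A² ∫|f|² dξ = 1, taking the integral from 0 to L.
Carrying out the integral gives A² · L^5/30.
Setting this equal to 1 gives A² = 1/(L^5/30).
With L = 4.26: A² = 0.02138 and A = 0.1462.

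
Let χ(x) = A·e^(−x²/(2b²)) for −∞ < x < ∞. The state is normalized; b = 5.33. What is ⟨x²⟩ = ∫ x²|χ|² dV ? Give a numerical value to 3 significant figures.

⟨x^2⟩ ≈ 14.2

⟨x²⟩ = ∫ x^2 |χ|² dx over the full domain.
With ∫_{−∞}^{∞} x^(2m) e^(−αx²) dx = (2m−1)!!·√π / (2^m α^(m+1/2)), the ratio of the moment integral to the normalization integral gives ⟨x²⟩ = b^2/2.
Putting b = 5.33 gives 14.20.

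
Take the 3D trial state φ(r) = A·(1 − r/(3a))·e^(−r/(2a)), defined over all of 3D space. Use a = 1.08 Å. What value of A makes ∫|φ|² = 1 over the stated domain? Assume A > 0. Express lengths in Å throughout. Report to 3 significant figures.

A ≈ 0.308 Å^(-3/2)

The normalization condition is ∫|φ|² 4πr² dr = 1 from 0 to ∞.
(Spherical symmetry: dV = 4πr² dr.)
The integral (without the A² prefactor) comes out to 8·π·a^3/3.
Setting this equal to 1 gives A² = 1/(8·π·a^3/3).
Plugging in a = 1.08 yields A = 0.3078.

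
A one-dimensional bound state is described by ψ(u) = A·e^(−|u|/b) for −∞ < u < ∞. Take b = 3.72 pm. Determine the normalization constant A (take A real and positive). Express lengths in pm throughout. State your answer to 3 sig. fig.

Normalization requires ∫|ψ|² du = 1, integrated from −∞ to ∞.
With ψ = A·e^(−|u|/b), the integral evaluates to A²·[b].
Plugging in b = 3.72 yields A = 0.5185.

A ≈ 0.518 pm^(-1/2)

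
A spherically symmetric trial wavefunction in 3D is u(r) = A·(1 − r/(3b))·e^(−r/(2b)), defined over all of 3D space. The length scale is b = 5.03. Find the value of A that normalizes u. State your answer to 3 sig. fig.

A ≈ 0.0306

We need A² ∫|f|² 4πr² dr = 1, taking the integral from 0 to ∞.
In 3D with spherical symmetry the volume element is 4πr² dr.
Using ∫₀^∞ rⁿ e^(−αr) dr = n!/αⁿ⁺¹, carrying out the integral gives A² · 8·π·b^3/3.
So A² = (8·π·b^3/3)^(−1).
Plugging in b = 5.03 yields A = 0.03063.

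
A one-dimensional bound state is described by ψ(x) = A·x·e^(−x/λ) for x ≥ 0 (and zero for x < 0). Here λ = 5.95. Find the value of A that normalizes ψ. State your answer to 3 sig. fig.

A ≈ 0.138

Normalization requires ∫|ψ|² dx = 1, integrated from 0 to ∞.
With ψ = A·x·e^(−x/λ), the integral evaluates to A²·[λ^3/4].
Setting this equal to 1 gives A² = 1/(λ^3/4).
Substituting λ = 5.95 gives A² = 0.01899, so A = 0.1378.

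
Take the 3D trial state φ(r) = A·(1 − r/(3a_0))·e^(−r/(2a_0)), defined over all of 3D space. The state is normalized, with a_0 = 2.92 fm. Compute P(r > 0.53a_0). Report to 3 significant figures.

P = ∫ |φ|² 4πr² dr over r > 0.53a_0.
The full normalization integral is A²·[8·π·a_0^3/3] = 1, fixing A².
In terms of u = r/a_0 (A², 4π and the length scale all cancel between numerator and denominator), P = [∫_{0.53}^{∞} u^2·(1 - u/3)^2·e^(-u) du] / [∫_{0}^{∞} u^2·(1 - u/3)^2·e^(-u) du].
With ∫ u^2·(1 - u/3)^2·e^(-u) du = (-u^4 + 2·u^3 - 3·u^2 - 6·u - 6)·e^(-u)/9 + C, the region integral is ≈ 0.64118 and the full one is 2/3.
The region integral divided by the full integral gives P = 0.9618.

P ≈ 0.962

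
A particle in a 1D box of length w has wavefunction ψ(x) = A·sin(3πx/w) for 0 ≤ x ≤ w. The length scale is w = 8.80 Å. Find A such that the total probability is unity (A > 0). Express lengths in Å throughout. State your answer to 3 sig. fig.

The normalization condition is ∫|ψ|² dx = 1 from 0 to w.
Using sin²θ = (1 − cos 2θ)/2, ∫|ψ|² dx = A²·(w/2).
Setting this equal to 1 gives A² = 1/(w/2).
With w = 8.80: A² = 0.2273 and A = 0.4767.

A ≈ 0.477 Å^(-1/2)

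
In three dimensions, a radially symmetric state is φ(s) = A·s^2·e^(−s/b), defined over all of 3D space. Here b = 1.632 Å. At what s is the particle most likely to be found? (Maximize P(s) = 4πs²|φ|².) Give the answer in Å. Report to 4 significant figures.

s ≈ 4.896 Å

Set d/ds [P(s) = 4πs²|φ|²] = 0 and solve for s > 0.
Solving yields s = 3·b.
With b = 1.632, the most probable radial distance is 4.8960 Å.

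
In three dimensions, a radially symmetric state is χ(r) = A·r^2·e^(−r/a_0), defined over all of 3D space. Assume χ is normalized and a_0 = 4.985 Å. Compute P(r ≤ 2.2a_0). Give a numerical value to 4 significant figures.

Integrate the radial probability density 4πr²|χ|² over r ≤ 2.2a_0.
The full normalization integral is A²·[45·π·a_0^7/2] = 1, fixing A².
Substituting u = r/a_0, A², 4π and the length scale all cancel in the ratio: P = ∫_{0}^{2.2} u^6·e^(-2·u) du / ∫_{0}^{∞} u^6·e^(-2·u) du.
With ∫ u^6·e^(-2·u) du = -(4·u^6 + 12·u^5 + 30·u^4 + 60·u^3 + 90·u^2 + 90·u + 45)·e^(-2·u)/8 + C, the region integral is ≈ 0.879496 and the full one is 45/8.
The region integral divided by the full integral gives P = 0.15635.

P ≈ 0.1564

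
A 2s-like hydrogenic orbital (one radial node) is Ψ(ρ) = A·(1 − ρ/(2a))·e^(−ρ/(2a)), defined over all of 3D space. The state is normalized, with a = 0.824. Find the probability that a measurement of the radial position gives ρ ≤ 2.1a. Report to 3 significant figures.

P ≈ 0.0527

P = ∫ |Ψ|² 4πρ² dρ over ρ ≤ 2.1a.
Normalization gives A² = 1/(8·π·a^3).
Let u = ρ/a; then A², 4π and the length scale all cancel, so P = ∫_{0}^{2.1} u^2·(1 - u/2)^2·e^(-u) du ÷ ∫_{0}^{∞} u^2·(1 - u/2)^2·e^(-u) du.
An antiderivative of u^2·(1 - u/2)^2·e^(-u) is -(u^4/4 + u^2 + 2·u + 2)·e^(-u); evaluating from 0 to 2.1 gives ≈ 0.10535, while the full integral is 2.
The region integral divided by the full integral gives P = 0.05268.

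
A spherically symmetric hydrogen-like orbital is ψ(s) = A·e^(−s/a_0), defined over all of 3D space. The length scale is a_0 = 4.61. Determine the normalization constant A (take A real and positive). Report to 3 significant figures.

Normalization requires ∫|ψ|² 4πs² ds = 1, integrated from 0 to ∞.
(Spherical symmetry: dV = 4πs² ds.)
Recall ∫₀^∞ s^m e^(−s/β) ds = m!·β^(m+1), carrying out the integral gives A² · π·a_0^3.
Hence A² = 1/[π·a_0^3].
Plugging in a_0 = 4.61 yields A = 0.05700.

A ≈ 0.0570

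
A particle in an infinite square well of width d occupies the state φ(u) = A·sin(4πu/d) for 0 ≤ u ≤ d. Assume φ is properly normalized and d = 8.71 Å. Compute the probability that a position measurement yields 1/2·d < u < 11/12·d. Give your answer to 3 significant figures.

|φ|² is the probability density, so P = ∫_{1/2·d}^{11/12·d} |φ|² du.
With A² fixed by ∫|φ|² = 1, i.e. A² = (d/2)^(−1), substitute and integrate.
Let t = u/d; then A² and the length scale cancel, so P = ∫_{1/2}^{11/12} sin(4·π·t)^2 dt ÷ ∫_{0}^{1} sin(4·π·t)^2 dt.
An antiderivative of sin(4·π·t)^2 is t/2 - sin(4·π·t)·cos(4·π·t)/(8·π); evaluating from 1/2 to 11/12 gives √(3)/(32·π) + 5/24, while the full integral is 1/2.
Evaluating gives P = √(3)/(16·π) + 5/12.

P ≈ 0.451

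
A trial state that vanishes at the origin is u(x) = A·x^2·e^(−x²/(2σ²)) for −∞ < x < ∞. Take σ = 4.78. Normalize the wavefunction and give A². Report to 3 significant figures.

We need A² ∫|f|² dx = 1, taking the integral from −∞ to ∞.
Using the Gaussian integral ∫_{−∞}^{∞} e^(−αx²) dx = √(π/α), with u = A·x^2·e^(−x²/(2σ²)), the integral evaluates to A²·[3·√(π)·σ^5/4].
Hence A² = 1/[3·√(π)·σ^5/4].
With σ = 4.78: A² = 0.0003015 and A = 0.01736.

A^2 ≈ 0.000301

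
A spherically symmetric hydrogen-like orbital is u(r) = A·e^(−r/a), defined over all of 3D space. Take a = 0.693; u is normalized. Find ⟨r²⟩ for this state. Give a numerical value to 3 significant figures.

⟨r^2⟩ ≈ 1.44

By definition ⟨r²⟩ = ∫ r^2 |u(r)|² 4πr² dr.
Since the A² factors cancel between numerator and denominator, ⟨r²⟩ = 3·a^2.
With a = 0.693, ⟨r^2⟩ = 1.441.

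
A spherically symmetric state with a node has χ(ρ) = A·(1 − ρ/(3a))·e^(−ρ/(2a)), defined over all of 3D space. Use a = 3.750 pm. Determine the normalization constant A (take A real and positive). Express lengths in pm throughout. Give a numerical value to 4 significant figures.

We need A² ∫|f|² 4πρ² dρ = 1, taking the integral from 0 to ∞.
The angular integral contributes 4π, leaving ∫₀^∞ ρ²|χ|² dρ.
With χ = A·(1 − ρ/(3a))·e^(−ρ/(2a)), the integral evaluates to A²·[8·π·a^3/3].
So A² = (8·π·a^3/3)^(−1).
Plugging in a = 3.750 yields A = 0.047577.

A ≈ 0.04758 pm^(-3/2)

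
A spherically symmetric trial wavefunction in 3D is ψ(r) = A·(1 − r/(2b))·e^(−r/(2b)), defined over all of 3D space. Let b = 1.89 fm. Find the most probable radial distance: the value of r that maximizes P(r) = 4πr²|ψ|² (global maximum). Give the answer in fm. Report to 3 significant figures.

r ≈ 9.90 fm

Set d/dr [P(r) = 4πr²|ψ|²] = 0 and solve for r > 0.
This gives r = b·(√(5) + 3).
With b = 1.89, the most probable radial distance is 9.896 fm.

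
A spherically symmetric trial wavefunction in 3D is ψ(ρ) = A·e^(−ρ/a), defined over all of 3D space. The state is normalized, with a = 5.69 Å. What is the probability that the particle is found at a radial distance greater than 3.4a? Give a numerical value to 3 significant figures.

With dV = 4πρ²dρ, the probability is ∫|ψ|² dV over ρ > 3.4a.
A² is fixed by ∫₀^∞ 4πρ²|ψ|² dρ = 1, i.e. A² = (π·a^3)^(−1).
Substituting u = ρ/a, A², 4π and the length scale all cancel in the ratio: P = ∫_{3.4}^{∞} u^2·e^(-2·u) du / ∫_{0}^{∞} u^2·e^(-2·u) du.
Using ∫ u^2·e^(-2·u) du = -(2·u^2 + 2·u + 1)·e^(-2·u)/4, the numerator is 773·e^(-34/5)/100 and the denominator is 1/4.
Taking the ratio yields P = 0.03444.

P ≈ 0.0344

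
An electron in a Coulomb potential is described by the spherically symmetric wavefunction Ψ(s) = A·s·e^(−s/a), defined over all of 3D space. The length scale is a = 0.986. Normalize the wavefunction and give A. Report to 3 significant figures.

A ≈ 0.337

We need A² ∫|f|² 4πs² ds = 1, taking the integral from 0 to ∞.
The angular integral contributes 4π, leaving ∫₀^∞ s²|Ψ|² ds.
∫|Ψ|² 4πs² ds = A²·(3·π·a^5).
So A² = (3·π·a^5)^(−1).
Plugging in a = 0.986 yields A = 0.3374.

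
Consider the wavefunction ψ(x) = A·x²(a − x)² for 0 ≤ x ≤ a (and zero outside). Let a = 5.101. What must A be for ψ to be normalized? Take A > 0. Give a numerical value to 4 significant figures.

A ≈ 0.01641

The normalization condition is ∫|ψ|² dx = 1 from 0 to a.
Expanding the polynomial and integrating term by term, ∫|ψ|² dx = A²·(a^9/630).
Setting this equal to 1 gives A² = 1/(a^9/630).
With a = 5.101: A² = 0.00026943 and A = 0.016414.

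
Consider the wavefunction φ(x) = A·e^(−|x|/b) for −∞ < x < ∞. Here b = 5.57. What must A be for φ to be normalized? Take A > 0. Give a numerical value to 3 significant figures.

Normalization requires ∫|φ|² dx = 1, integrated from −∞ to ∞.
Carrying out the integral gives A² · b.
Setting this equal to 1 gives A² = 1/(b).
With b = 5.57: A² = 0.1795 and A = 0.4237.

A ≈ 0.424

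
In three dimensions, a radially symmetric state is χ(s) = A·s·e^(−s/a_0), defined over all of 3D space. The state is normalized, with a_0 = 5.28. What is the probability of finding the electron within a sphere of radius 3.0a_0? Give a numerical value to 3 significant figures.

P ≈ 0.715

P = ∫ |χ|² 4πs² ds over s ≤ 3.0a_0.
The full normalization integral is A²·[3·π·a_0^5] = 1, fixing A².
Substituting u = s/a_0, A², 4π and the length scale all cancel in the ratio: P = ∫_{0}^{3.0} u^4·e^(-2·u) du / ∫_{0}^{∞} u^4·e^(-2·u) du.
An antiderivative of u^4·e^(-2·u) is -(u^4/2 + u^3 + 3·u^2/2 + 3·u/2 + 3/4)·e^(-2·u); evaluating from 0 to 3.0 gives 3/4 - 345·e^(-6)/4, while the full integral is 3/4.
Taking the ratio yields P = 0.7149.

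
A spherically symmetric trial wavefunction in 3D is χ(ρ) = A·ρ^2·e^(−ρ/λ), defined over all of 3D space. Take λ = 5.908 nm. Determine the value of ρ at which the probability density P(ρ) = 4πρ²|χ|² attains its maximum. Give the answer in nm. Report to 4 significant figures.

Set d/dρ [P(ρ) = 4πρ²|χ|²] = 0 and solve for ρ > 0.
This gives ρ = 3·λ.
With λ = 5.908, the most probable radial distance is 17.724 nm.

ρ ≈ 17.72 nm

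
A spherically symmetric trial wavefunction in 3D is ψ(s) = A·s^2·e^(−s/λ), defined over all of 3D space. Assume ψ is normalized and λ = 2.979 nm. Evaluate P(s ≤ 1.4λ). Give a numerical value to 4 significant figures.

P ≈ 0.02441

Integrate the radial probability density 4πs²|ψ|² over s ≤ 1.4λ.
Normalization gives A² = 1/(45·π·λ^7/2).
Let u = s/λ; then A², 4π and the length scale all cancel, so P = ∫_{0}^{1.4} u^6·e^(-2·u) du ÷ ∫_{0}^{∞} u^6·e^(-2·u) du.
Using ∫ u^6·e^(-2·u) du = -(4·u^6 + 12·u^5 + 30·u^4 + 60·u^3 + 90·u^2 + 90·u + 45)·e^(-2·u)/8, the numerator is ≈ 0.137310 and the denominator is 45/8.
This evaluates to P = 0.024411.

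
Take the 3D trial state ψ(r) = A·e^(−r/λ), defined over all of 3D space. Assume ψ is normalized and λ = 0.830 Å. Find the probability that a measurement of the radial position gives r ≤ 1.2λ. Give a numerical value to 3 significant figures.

P ≈ 0.430

Integrate the radial probability density 4πr²|ψ|² over r ≤ 1.2λ.
A² is fixed by ∫₀^∞ 4πr²|ψ|² dr = 1, i.e. A² = (π·λ^3)^(−1).
Let u = r/λ; then A², 4π and the length scale all cancel, so P = ∫_{0}^{1.2} u^2·e^(-2·u) du ÷ ∫_{0}^{∞} u^2·e^(-2·u) du.
With ∫ u^2·e^(-2·u) du = -(2·u^2 + 2·u + 1)·e^(-2·u)/4 + C, the region integral is 1/4 - 157·e^(-12/5)/100 and the full one is 1/4.
The region integral divided by the full integral gives P = 0.4303.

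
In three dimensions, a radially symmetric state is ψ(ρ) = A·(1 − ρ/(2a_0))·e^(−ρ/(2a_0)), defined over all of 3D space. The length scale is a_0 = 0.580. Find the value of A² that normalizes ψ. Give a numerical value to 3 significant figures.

A^2 ≈ 0.204

The normalization condition is ∫|ψ|² 4πρ² dρ = 1 from 0 to ∞.
The angular integral contributes 4π, leaving ∫₀^∞ ρ²|ψ|² dρ.
Using ∫₀^∞ ρⁿ e^(−αρ) dρ = n!/αⁿ⁺¹, carrying out the integral gives A² · 8·π·a_0^3.
Substituting a_0 = 0.580 gives A² = 0.2039, so A = 0.4516.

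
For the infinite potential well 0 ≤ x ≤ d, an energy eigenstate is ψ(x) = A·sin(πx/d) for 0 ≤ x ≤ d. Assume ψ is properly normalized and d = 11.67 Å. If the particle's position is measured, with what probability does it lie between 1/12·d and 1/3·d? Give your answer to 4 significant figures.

The probability is P = ∫ |ψ|² dx over [1/12·d, 1/3·d].
Since A² = 1/(d/2), this is the region integral divided by the full normalization integral.
In terms of u = x/d (A² and the length scale cancel between numerator and denominator), P = [∫_{1/12}^{1/3} sin(π·u)^2 du] / [∫_{0}^{1} sin(π·u)^2 du].
An antiderivative of sin(π·u)^2 is u/2 - sin(2·π·u)/(4·π); evaluating from 1/12 to 1/3 gives -√(3)/(8·π) + 1/(8·π) + 1/8, while the full integral is 1/2.
This works out to P = (-√(3) + 1 + π)/(4·π).

P ≈ 0.1917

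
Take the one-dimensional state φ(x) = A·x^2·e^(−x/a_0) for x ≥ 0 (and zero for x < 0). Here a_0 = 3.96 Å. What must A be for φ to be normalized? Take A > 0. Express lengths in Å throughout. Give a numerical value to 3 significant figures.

We need A² ∫|f|² dx = 1, taking the integral from 0 to ∞.
Using ∫₀^∞ xⁿ e^(−αx) dx = n!/αⁿ⁺¹, the integral (without the A² prefactor) comes out to 3·a_0^5/4.
With a_0 = 3.96: A² = 0.001369 and A = 0.03700.

A ≈ 0.0370 Å^(-5/2)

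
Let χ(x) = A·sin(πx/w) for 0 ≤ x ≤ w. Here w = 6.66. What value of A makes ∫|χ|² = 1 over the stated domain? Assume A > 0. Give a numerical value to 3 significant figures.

A ≈ 0.548

Normalization requires ∫|χ|² dx = 1, integrated from 0 to w.
Using sin²θ = (1 − cos 2θ)/2, ∫|χ|² dx = A²·(w/2).
Hence A² = 1/[w/2].
With w = 6.66: A² = 0.3003 and A = 0.5480.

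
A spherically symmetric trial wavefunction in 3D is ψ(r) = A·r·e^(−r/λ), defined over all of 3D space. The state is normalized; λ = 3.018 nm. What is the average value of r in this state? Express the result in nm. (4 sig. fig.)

⟨r⟩ ≈ 7.545 nm

By definition ⟨r⟩ = ∫ r |ψ(r)|² 4πr² dr.
The ratio of the moment integral to the normalization integral gives ⟨r⟩ = 5·λ/2.
Putting λ = 3.018 gives 7.5450.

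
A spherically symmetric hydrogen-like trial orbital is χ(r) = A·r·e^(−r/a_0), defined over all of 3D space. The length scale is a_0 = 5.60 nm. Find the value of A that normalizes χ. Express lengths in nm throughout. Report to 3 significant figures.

A ≈ 0.00439 nm^(-5/2)

The normalization condition is ∫|χ|² 4πr² dr = 1 from 0 to ∞.
In 3D with spherical symmetry the volume element is 4πr² dr.
Recall ∫₀^∞ r^m e^(−r/β) dr = m!·β^(m+1), with χ = A·r·e^(−r/a_0), the integral evaluates to A²·[3·π·a_0^5].
Hence A² = 1/[3·π·a_0^5].
Plugging in a_0 = 5.60 yields A = 0.004389.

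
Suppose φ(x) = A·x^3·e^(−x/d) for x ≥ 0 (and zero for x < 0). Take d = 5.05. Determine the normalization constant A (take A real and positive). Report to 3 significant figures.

Normalization requires ∫|φ|² dx = 1, integrated from 0 to ∞.
The integral (without the A² prefactor) comes out to 45·d^7/8.
So A² = (45·d^7/8)^(−1).
Substituting d = 5.05 gives A² = 0.000002122, so A = 0.001457.

A ≈ 0.00146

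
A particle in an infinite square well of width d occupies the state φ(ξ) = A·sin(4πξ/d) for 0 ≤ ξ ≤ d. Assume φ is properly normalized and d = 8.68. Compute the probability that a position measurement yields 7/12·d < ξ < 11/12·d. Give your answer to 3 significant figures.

|φ|² is the probability density, so P = ∫_{7/12·d}^{11/12·d} |φ|² dξ.
Since A² = 1/(d/2), this is the region integral divided by the full normalization integral.
Substituting u = ξ/d, A² and the length scale cancel in the ratio: P = ∫_{7/12}^{11/12} sin(4·π·u)^2 du / ∫_{0}^{1} sin(4·π·u)^2 du.
Using ∫ sin(4·π·u)^2 du = u/2 - sin(4·π·u)·cos(4·π·u)/(8·π), the numerator is √(3)/(16·π) + 1/6 and the denominator is 1/2.
This works out to P = (√(3)/8 + π/3)/π.

P ≈ 0.402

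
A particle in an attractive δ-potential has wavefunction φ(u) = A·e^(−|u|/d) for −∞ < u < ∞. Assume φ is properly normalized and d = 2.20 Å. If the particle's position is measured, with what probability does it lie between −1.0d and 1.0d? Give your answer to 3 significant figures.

P ≈ 0.865

|φ|² is the probability density, so P = ∫_{−1.0d}^{1.0d} |φ|² du.
The normalization integral ∫|φ|²du over the whole domain equals d·A², and A² cancels in the ratio.
Both integrals are even about u = 0, so only the u ≥ 0 halves are needed (the factors of 2 cancel). In terms of t = u/d (A² and the length scale cancel between numerator and denominator), P = [∫_{0}^{1.0} e^(-2·t) dt] / [∫_{0}^{∞} e^(-2·t) dt].
An antiderivative of e^(-2·t) is -e^(-2·t)/2; evaluating from 0 to 1.0 gives 1/2 - e^(-2)/2, while the full integral is 1/2.
The result is P = 0.8647.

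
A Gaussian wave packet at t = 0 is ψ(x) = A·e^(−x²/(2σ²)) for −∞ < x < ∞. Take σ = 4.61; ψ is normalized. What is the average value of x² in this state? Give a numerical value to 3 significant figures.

The expectation value is the |ψ|²-weighted average of x^2: ∫ x^2|ψ|² dx.
Differentiating ∫e^(−αx²) dx = √(π/α) under α to get the higher moments, since the A² factors cancel between numerator and denominator, ⟨x²⟩ = σ^2/2.
With σ = 4.61, ⟨x^2⟩ = 10.63.

⟨x^2⟩ ≈ 10.6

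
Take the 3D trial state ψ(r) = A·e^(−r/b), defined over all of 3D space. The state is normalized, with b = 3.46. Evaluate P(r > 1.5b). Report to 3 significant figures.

P ≈ 0.423

Integrate the radial probability density 4πr²|ψ|² over r > 1.5b.
The full normalization integral is A²·[π·b^3] = 1, fixing A².
Substituting u = r/b, A², 4π and the length scale all cancel in the ratio: P = ∫_{1.5}^{∞} u^2·e^(-2·u) du / ∫_{0}^{∞} u^2·e^(-2·u) du.
With ∫ u^2·e^(-2·u) du = -(2·u^2 + 2·u + 1)·e^(-2·u)/4 + C, the region integral is 17·e^(-3)/8 and the full one is 1/4.
The region integral divided by the full integral gives P = 0.4232.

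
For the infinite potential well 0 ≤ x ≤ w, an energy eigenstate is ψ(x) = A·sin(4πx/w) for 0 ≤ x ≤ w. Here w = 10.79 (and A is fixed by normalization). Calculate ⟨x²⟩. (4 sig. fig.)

⟨x²⟩ = ∫ x^2 |ψ|² dx over the full domain.
With ∫₀^w sin²(nπx/w) dx = w/2, since the A² factors cancel between numerator and denominator, ⟨x²⟩ = -w^2/(32·π^2) + w^2/3.
With w = 10.79, ⟨x^2⟩ = 38.439.

⟨x^2⟩ ≈ 38.44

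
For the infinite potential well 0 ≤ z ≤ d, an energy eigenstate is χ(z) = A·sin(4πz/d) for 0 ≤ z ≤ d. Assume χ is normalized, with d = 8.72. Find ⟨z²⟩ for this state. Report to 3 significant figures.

By definition ⟨z²⟩ = ∫ z^2 |χ(z)|² dz.
The ratio of the moment integral to the normalization integral gives ⟨z²⟩ = -d^2/(32·π^2) + d^2/3.
Putting d = 8.72 gives 25.11.

⟨z^2⟩ ≈ 25.1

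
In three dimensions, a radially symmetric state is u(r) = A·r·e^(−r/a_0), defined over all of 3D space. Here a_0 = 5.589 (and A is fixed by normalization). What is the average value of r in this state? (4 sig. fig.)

By definition ⟨r⟩ = ∫ r |u(r)|² 4πr² dr.
Using ∫₀^∞ rⁿ e^(−αr) dr = n!/αⁿ⁺¹, evaluating both integrals, ⟨r⟩ = 5·a_0/2.
With a_0 = 5.589, ⟨r⟩ = 13.973.

⟨r⟩ ≈ 13.97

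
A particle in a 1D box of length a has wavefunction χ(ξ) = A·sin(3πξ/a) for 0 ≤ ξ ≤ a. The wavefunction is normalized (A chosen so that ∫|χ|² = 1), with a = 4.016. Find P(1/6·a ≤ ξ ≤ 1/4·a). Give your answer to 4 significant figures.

P ≈ 0.1364

P = ∫_{1/6·a}^{1/4·a} |χ(ξ)|² dξ.
Since A² = 1/(a/2), this is the region integral divided by the full normalization integral.
Let u = ξ/a; then A² and the length scale cancel, so P = ∫_{1/6}^{1/4} sin(3·π·u)^2 du ÷ ∫_{0}^{1} sin(3·π·u)^2 du.
An antiderivative of sin(3·π·u)^2 is u/2 - sin(6·π·u)/(12·π); evaluating from 1/6 to 1/4 gives 1/(12·π) + 1/24, while the full integral is 1/2.
Evaluating gives P = (2 + π)/(12·π).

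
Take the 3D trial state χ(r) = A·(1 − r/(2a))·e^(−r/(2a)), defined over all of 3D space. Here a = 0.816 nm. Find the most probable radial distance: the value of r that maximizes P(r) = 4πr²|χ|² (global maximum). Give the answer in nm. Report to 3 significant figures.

r ≈ 4.27 nm

Differentiate P(r) = 4πr²|χ|² with respect to r and set to zero.
This gives r = a·(√(5) + 3).
With a = 0.816, the most probable radial distance is 4.273 nm.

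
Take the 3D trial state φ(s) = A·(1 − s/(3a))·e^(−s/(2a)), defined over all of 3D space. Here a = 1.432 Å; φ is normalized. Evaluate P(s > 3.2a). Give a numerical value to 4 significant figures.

P ≈ 0.6470

P = ∫ |φ|² 4πs² ds over s > 3.2a.
A² is fixed by ∫₀^∞ 4πs²|φ|² ds = 1, i.e. A² = (8·π·a^3/3)^(−1).
Let u = s/a; then A², 4π and the length scale all cancel, so P = ∫_{3.2}^{∞} u^2·(1 - u/3)^2·e^(-u) du ÷ ∫_{0}^{∞} u^2·(1 - u/3)^2·e^(-u) du.
An antiderivative of u^2·(1 - u/3)^2·e^(-u) is (-u^4 + 2·u^3 - 3·u^2 - 6·u - 6)·e^(-u)/9; evaluating from 3.2 to ∞ gives 6614·e^(-16/5)/625, while the full integral is 2/3.
The region integral divided by the full integral gives P = 0.64704.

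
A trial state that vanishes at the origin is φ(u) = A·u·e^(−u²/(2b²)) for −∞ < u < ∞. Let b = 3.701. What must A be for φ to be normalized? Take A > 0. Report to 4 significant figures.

We need A² ∫|f|² du = 1, taking the integral from −∞ to ∞.
Using the Gaussian integral ∫_{−∞}^{∞} e^(−αu²) du = √(π/α), the integral (without the A² prefactor) comes out to √(π)·b^3/2.
Plugging in b = 3.701 yields A = 0.14919.

A ≈ 0.1492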